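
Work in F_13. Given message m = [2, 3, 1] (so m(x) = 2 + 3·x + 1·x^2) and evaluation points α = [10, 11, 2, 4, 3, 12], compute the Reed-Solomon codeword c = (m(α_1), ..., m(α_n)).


c = [2, 0, 12, 4, 7, 0]

Message polynomial: m(x) = 2 + 3·x + 1·x^2 (mod 13).
For each evaluation point α_i, compute m(α_i) mod 13:
  α_1 = 10: Horner steps 1 → 0 → 2, so m(10) = 2.
  α_2 = 11: Horner steps 1 → 1 → 0, so m(11) = 0.
  α_3 = 2: Horner steps 1 → 5 → 12, so m(2) = 12.
  α_4 = 4: Horner steps 1 → 7 → 4, so m(4) = 4.
  α_5 = 3: Horner steps 1 → 6 → 7, so m(3) = 7.
  α_6 = 12: Horner steps 1 → 2 → 0, so m(12) = 0.
Codeword c = [2, 0, 12, 4, 7, 0] ∈ F_13^6.


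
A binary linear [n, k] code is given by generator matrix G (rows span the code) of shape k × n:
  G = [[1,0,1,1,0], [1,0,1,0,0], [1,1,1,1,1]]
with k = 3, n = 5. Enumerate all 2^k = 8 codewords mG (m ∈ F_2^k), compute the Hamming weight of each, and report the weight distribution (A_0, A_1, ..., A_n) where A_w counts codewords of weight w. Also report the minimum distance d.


Weight distribution: A_0 = 1, A_1 = 1, A_2 = 2, A_3 = 2, A_4 = 1, A_5 = 1. Minimum distance d = 1.

Enumerate all 2^3 = 8 messages m ∈ F_2^3.
For each, compute codeword c = mG in F_2^5, then tally its weight.
  m = 000 → c = 00000, weight = 0.
  m = 100 → c = 10110, weight = 3.
  m = 010 → c = 10100, weight = 2.
  m = 110 → c = 00010, weight = 1.
  m = 001 → c = 11111, weight = 5.
  m = 101 → c = 01001, weight = 2.
  m = 011 → c = 01011, weight = 3.
  m = 111 → c = 11101, weight = 4.
Tally weights:
  weight 0: 1 codewords.
  weight 1: 1 codewords.
  weight 2: 2 codewords.
  weight 3: 2 codewords.
  weight 4: 1 codewords.
  weight 5: 1 codewords.
Minimum distance d = smallest w > 0 with A_w > 0 = 1.
Sanity: Σ A_w = 8 = 2^3 = 8 ✓.


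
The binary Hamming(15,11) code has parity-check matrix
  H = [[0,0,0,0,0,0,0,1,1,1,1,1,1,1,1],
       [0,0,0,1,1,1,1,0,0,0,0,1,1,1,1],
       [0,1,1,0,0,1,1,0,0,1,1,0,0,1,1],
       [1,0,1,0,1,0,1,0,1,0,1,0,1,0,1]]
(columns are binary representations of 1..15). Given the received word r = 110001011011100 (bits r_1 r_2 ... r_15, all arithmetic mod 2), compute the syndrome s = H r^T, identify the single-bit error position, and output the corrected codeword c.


s = (1, 1, 1, 0)^T, error position = 14, corrected codeword c = 110001011011110

Compute s = H r^T mod 2 one row at a time:
  s_1 = 1 + 1 + 0 + 1 + 1 + 1 + 0 + 0 = 5 ≡ 1 (mod 2).
  s_2 = 0 + 0 + 1 + 0 + 1 + 1 + 0 + 0 = 3 ≡ 1 (mod 2).
  s_3 = 1 + 0 + 1 + 0 + 0 + 1 + 0 + 0 = 3 ≡ 1 (mod 2).
  s_4 = 1 + 0 + 0 + 0 + 1 + 1 + 1 + 0 = 4 ≡ 0 (mod 2).
s = (1, 1, 1, 0)^T — this equals column 14 of H (binary 1110), so error is at position 14.
Correct: flip bit 14 of r = 110001011011100 to get c = 110001011011110.


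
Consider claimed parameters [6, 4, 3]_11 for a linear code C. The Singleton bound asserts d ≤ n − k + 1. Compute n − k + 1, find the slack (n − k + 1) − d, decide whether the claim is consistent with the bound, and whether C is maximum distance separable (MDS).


Singleton RHS = n − k + 1 = 3, slack = 0, bound satisfied, MDS.

Singleton bound: d ≤ n − k + 1.
Here n = 6, k = 4, so n − k + 1 = 3.
Given d = 3, check d ≤ 3: YES.
Slack = (n − k + 1) − d = 0.
The code is MDS (slack = 0).
Description: the claimed parameters are [6, 4, 3]_11; such a code would be MDS (meets Singleton bound).


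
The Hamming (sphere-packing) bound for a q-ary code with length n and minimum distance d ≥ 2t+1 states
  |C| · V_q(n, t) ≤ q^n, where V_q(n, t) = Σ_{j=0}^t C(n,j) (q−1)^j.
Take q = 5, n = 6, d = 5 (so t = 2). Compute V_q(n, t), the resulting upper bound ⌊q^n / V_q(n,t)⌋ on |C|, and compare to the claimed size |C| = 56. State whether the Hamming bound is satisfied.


V_q(n, t) = 265, q^n = 15625, Hamming bound = 58, |C| = 56 ≤ bound (satisfied).

Step 1: Compute V_q(n, t) = Σ_{j=0}^2 C(n, j) (q−1)^j.
  j = 0: C(6,0)·(4)^0 = 1·1 = 1.
  j = 1: C(6,1)·(4)^1 = 6·4 = 24.
  j = 2: C(6,2)·(4)^2 = 15·16 = 240.
  V_q(n, t) = 1 + 24 + 240 = 265.
Step 2: q^n = 5^6 = 15625.
Step 3: Hamming bound ⌊q^n / V_q(n,t)⌋ = ⌊15625/265⌋ = 58.
Step 4: Compare |C| = 56 to 58: satisfied.
The claimed |C| lies below the Hamming bound.


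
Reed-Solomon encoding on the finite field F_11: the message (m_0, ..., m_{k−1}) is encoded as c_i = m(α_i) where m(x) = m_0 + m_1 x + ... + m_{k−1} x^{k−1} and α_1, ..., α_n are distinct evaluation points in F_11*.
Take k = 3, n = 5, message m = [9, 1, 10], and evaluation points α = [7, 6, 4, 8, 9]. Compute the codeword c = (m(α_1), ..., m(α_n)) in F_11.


c = [0, 1, 8, 8, 3]

Message polynomial: m(x) = 9 + 1·x + 10·x^2 (mod 11).
For each evaluation point α_i, compute m(α_i) mod 11:
  α_1 = 7: Horner steps 10 → 5 → 0, so m(7) = 0.
  α_2 = 6: Horner steps 10 → 6 → 1, so m(6) = 1.
  α_3 = 4: Horner steps 10 → 8 → 8, so m(4) = 8.
  α_4 = 8: Horner steps 10 → 4 → 8, so m(8) = 8.
  α_5 = 9: Horner steps 10 → 3 → 3, so m(9) = 3.
Codeword c = [0, 1, 8, 8, 3] ∈ F_11^5.


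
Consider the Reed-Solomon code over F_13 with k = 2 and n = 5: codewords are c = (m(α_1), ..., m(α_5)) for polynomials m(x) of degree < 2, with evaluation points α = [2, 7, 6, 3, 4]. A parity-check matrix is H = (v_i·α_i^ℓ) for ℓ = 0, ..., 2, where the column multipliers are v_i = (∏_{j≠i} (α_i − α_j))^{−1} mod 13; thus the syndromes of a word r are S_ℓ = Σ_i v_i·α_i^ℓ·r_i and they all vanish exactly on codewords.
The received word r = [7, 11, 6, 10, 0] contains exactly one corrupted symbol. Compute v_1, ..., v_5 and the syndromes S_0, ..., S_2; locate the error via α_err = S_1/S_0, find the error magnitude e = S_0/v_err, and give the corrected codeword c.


S = (10, 5, 9), error at position 2, error magnitude e = 2, c = [7, 9, 6, 10, 0].

Step 1: column multipliers v_i = (∏_{j≠i}(α_i − α_j))^{−1} mod 13.
  i = 1 (α = 2): (2−7)(2−6)(2−3)(2−4) = (−5)·(−4)·(−1)·(−2) = 40 ≡ 1, so v_1 = 1^{−1} = 1 (mod 13).
  i = 2 (α = 7): (7−2)(7−6)(7−3)(7−4) = 5·1·4·3 = 60 ≡ 8, so v_2 = 8^{−1} = 5 (mod 13).
  i = 3 (α = 6): (6−2)(6−7)(6−3)(6−4) = 4·(−1)·3·2 = −24 ≡ 2, so v_3 = 2^{−1} = 7 (mod 13).
  i = 4 (α = 3): (3−2)(3−7)(3−6)(3−4) = 1·(−4)·(−3)·(−1) = −12 ≡ 1, so v_4 = 1^{−1} = 1 (mod 13).
  i = 5 (α = 4): (4−2)(4−7)(4−6)(4−3) = 2·(−3)·(−2)·1 = 12 ≡ 12, so v_5 = 12^{−1} = 12 (mod 13).
  v = [1, 5, 7, 1, 12].
Step 2: syndromes of r = [7, 11, 6, 10, 0] (all sums mod 13).
  S_0 = Σ v_i r_i = 1·7 + 5·11 + 7·6 + 1·10 + 12·0 = 114 ≡ 10.
  S_1 = Σ v_i α_i r_i = 1·2·7 + 5·7·11 + 7·6·6 + 1·3·10 + 12·4·0 = 681 ≡ 5.
  α_i^2 mod 13 = [4, 10, 10, 9, 3].
  S_2 = Σ v_i α_i^2 r_i = 1·4·7 + 5·10·11 + 7·10·6 + 1·9·10 + 12·3·0 = 1088 ≡ 9.
  S = (10, 5, 9) ≠ 0, so r is not a codeword (an error is present).
Step 3: locate the error. For a single error e at position i, S_ℓ = v_i·e·α_i^ℓ, so α_err = S_1/S_0.
  S_0^{−1} = 10^{−1} = 4 (mod 13), so α_err = 5·4 = 20 ≡ 7 = α_2. Error position i = 2.
  Consistency check: S_2/S_1 = 9·8 = 72 ≡ 7 = α_err ✓ (single-error assumption holds).
Step 4: error magnitude e = S_0/v_2 = S_0·∏_{j≠2}(α_2 − α_j) = 10·8 = 80 ≡ 2 (mod 13).
Step 5: correct position 2: c_2 = r_2 − e = 11 − 2 ≡ 9 (mod 13). Hence c = [7, 9, 6, 10, 0].
  Check: interpolating c through the α_i gives m(x) = 1 + 3·x (degree < 2) with m(α_i) = c_i for every i, so c is indeed a codeword.


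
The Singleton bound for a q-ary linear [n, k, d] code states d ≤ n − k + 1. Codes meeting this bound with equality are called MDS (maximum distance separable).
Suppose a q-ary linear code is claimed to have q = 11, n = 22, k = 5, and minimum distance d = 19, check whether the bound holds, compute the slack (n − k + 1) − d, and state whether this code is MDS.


Singleton RHS = n − k + 1 = 18, slack = -1, bound violated (no such code; not MDS).

Singleton bound: d ≤ n − k + 1.
Here n = 22, k = 5, so n − k + 1 = 18.
Given d = 19, check d ≤ 18: NO.
Slack = (n − k + 1) − d = -1.
The slack is negative: d = 19 exceeds n − k + 1 = 18 by 1, so the Singleton bound is violated and no linear [22, 5, 19]_11 code can exist. In particular it is not MDS (MDS requires d = n − k + 1 exactly).
Description: the claimed parameters are [22, 5, 19]_11; such a code would be impossible (violates the Singleton bound).


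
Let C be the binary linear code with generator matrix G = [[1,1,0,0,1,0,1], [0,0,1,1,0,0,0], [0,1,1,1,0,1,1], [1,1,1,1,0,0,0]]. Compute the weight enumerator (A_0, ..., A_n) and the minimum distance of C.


Weight distribution: A_0 = 1, A_2 = 3, A_3 = 4, A_4 = 3, A_5 = 4, A_6 = 1. Minimum distance d = 2.

Enumerate all 2^4 = 16 messages m ∈ F_2^4.
For each, compute codeword c = mG in F_2^7, then tally its weight.
  m = 0000 → c = 0000000, weight = 0.
  m = 1000 → c = 1100101, weight = 4.
  m = 0100 → c = 0011000, weight = 2.
  m = 1100 → c = 1111101, weight = 6.
  m = 0010 → c = 0111011, weight = 5.
  m = 1010 → c = 1011110, weight = 5.
  m = 0110 → c = 0100011, weight = 3.
  m = 1110 → c = 1000110, weight = 3.
  m = 0001 → c = 1111000, weight = 4.
  m = 1001 → c = 0011101, weight = 4.
  m = 0101 → c = 1100000, weight = 2.
  m = 1101 → c = 0000101, weight = 2.
  m = 0011 → c = 1000011, weight = 3.
  m = 1011 → c = 0100110, weight = 3.
  m = 0111 → c = 1011011, weight = 5.
  m = 1111 → c = 0111110, weight = 5.
Tally weights:
  weight 0: 1 codewords.
  weight 2: 3 codewords.
  weight 3: 4 codewords.
  weight 4: 3 codewords.
  weight 5: 4 codewords.
  weight 6: 1 codewords.
Minimum distance d = smallest w > 0 with A_w > 0 = 2.
Sanity: Σ A_w = 16 = 2^4 = 16 ✓.


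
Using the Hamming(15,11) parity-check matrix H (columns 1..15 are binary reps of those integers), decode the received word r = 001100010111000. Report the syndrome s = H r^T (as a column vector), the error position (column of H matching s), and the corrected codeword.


s = (0, 0, 1, 0)^T, error position = 2, corrected codeword c = 011100010111000

Compute s = H r^T mod 2 one row at a time:
  s_1 = 1 + 0 + 1 + 1 + 1 + 0 + 0 + 0 = 4 ≡ 0 (mod 2).
  s_2 = 1 + 0 + 0 + 0 + 1 + 0 + 0 + 0 = 2 ≡ 0 (mod 2).
  s_3 = 0 + 1 + 0 + 0 + 1 + 1 + 0 + 0 = 3 ≡ 1 (mod 2).
  s_4 = 0 + 1 + 0 + 0 + 0 + 1 + 0 + 0 = 2 ≡ 0 (mod 2).
s = (0, 0, 1, 0)^T — this equals column 2 of H (binary 0010), so error is at position 2.
Correct: flip bit 2 of r = 001100010111000 to get c = 011100010111000.


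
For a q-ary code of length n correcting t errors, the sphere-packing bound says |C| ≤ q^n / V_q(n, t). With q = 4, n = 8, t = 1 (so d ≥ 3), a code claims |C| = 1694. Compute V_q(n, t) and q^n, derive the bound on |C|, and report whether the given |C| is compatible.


V_q(n, t) = 25, q^n = 65536, Hamming bound = 2621, |C| = 1694 ≤ bound (satisfied).

Step 1: Compute V_q(n, t) = Σ_{j=0}^1 C(n, j) (q−1)^j.
  j = 0: C(8,0)·(3)^0 = 1·1 = 1.
  j = 1: C(8,1)·(3)^1 = 8·3 = 24.
  V_q(n, t) = 1 + 24 = 25.
Step 2: q^n = 4^8 = 65536.
Step 3: Hamming bound ⌊q^n / V_q(n,t)⌋ = ⌊65536/25⌋ = 2621.
Step 4: Compare |C| = 1694 to 2621: satisfied.
The claimed |C| lies below the Hamming bound.


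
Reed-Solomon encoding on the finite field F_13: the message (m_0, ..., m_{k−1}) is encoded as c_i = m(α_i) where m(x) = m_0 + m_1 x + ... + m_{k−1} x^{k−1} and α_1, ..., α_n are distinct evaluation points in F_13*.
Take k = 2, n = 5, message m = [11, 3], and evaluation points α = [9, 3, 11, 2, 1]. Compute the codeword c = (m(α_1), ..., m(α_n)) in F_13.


c = [12, 7, 5, 4, 1]

Message polynomial: m(x) = 11 + 3·x (mod 13).
For each evaluation point α_i, compute m(α_i) mod 13:
  α_1 = 9: Horner steps 3 → 12, so m(9) = 12.
  α_2 = 3: Horner steps 3 → 7, so m(3) = 7.
  α_3 = 11: Horner steps 3 → 5, so m(11) = 5.
  α_4 = 2: Horner steps 3 → 4, so m(2) = 4.
  α_5 = 1: Horner steps 3 → 1, so m(1) = 1.
Codeword c = [12, 7, 5, 4, 1] ∈ F_13^5.


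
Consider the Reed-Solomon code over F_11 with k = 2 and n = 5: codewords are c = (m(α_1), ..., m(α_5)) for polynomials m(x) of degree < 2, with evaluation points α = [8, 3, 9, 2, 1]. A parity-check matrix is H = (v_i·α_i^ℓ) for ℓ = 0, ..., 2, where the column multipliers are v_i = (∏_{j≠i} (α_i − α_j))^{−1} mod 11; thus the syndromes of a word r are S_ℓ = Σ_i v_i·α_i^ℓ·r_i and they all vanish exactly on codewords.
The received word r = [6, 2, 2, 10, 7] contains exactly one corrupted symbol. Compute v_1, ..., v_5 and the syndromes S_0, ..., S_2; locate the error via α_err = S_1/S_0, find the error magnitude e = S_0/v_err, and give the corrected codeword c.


S = (8, 6, 10), error at position 3, error magnitude e = 4, c = [6, 2, 9, 10, 7].

Step 1: column multipliers v_i = (∏_{j≠i}(α_i − α_j))^{−1} mod 11.
  i = 1 (α = 8): (8−3)(8−9)(8−2)(8−1) = 5·(−1)·6·7 = −210 ≡ 10, so v_1 = 10^{−1} = 10 (mod 11).
  i = 2 (α = 3): (3−8)(3−9)(3−2)(3−1) = (−5)·(−6)·1·2 = 60 ≡ 5, so v_2 = 5^{−1} = 9 (mod 11).
  i = 3 (α = 9): (9−8)(9−3)(9−2)(9−1) = 1·6·7·8 = 336 ≡ 6, so v_3 = 6^{−1} = 2 (mod 11).
  i = 4 (α = 2): (2−8)(2−3)(2−9)(2−1) = (−6)·(−1)·(−7)·1 = −42 ≡ 2, so v_4 = 2^{−1} = 6 (mod 11).
  i = 5 (α = 1): (1−8)(1−3)(1−9)(1−2) = (−7)·(−2)·(−8)·(−1) = 112 ≡ 2, so v_5 = 2^{−1} = 6 (mod 11).
  v = [10, 9, 2, 6, 6].
Step 2: syndromes of r = [6, 2, 2, 10, 7] (all sums mod 11).
  S_0 = Σ v_i r_i = 10·6 + 9·2 + 2·2 + 6·10 + 6·7 = 184 ≡ 8.
  S_1 = Σ v_i α_i r_i = 10·8·6 + 9·3·2 + 2·9·2 + 6·2·10 + 6·1·7 = 732 ≡ 6.
  α_i^2 mod 11 = [9, 9, 4, 4, 1].
  S_2 = Σ v_i α_i^2 r_i = 10·9·6 + 9·9·2 + 2·4·2 + 6·4·10 + 6·1·7 = 1000 ≡ 10.
  S = (8, 6, 10) ≠ 0, so r is not a codeword (an error is present).
Step 3: locate the error. For a single error e at position i, S_ℓ = v_i·e·α_i^ℓ, so α_err = S_1/S_0.
  S_0^{−1} = 8^{−1} = 7 (mod 11), so α_err = 6·7 = 42 ≡ 9 = α_3. Error position i = 3.
  Consistency check: S_2/S_1 = 10·2 = 20 ≡ 9 = α_err ✓ (single-error assumption holds).
Step 4: error magnitude e = S_0/v_3 = S_0·∏_{j≠3}(α_3 − α_j) = 8·6 = 48 ≡ 4 (mod 11).
Step 5: correct position 3: c_3 = r_3 − e = 2 − 4 ≡ 9 (mod 11). Hence c = [6, 2, 9, 10, 7].
  Check: interpolating c through the α_i gives m(x) = 4 + 3·x (degree < 2) with m(α_i) = c_i for every i, so c is indeed a codeword.


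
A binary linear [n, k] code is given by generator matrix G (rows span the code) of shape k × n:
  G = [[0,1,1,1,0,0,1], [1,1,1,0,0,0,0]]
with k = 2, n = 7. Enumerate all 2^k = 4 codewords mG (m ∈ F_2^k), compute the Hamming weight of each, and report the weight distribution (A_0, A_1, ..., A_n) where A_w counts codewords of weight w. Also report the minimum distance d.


Weight distribution: A_0 = 1, A_3 = 2, A_4 = 1. Minimum distance d = 3.

Enumerate all 2^2 = 4 messages m ∈ F_2^2.
For each, compute codeword c = mG in F_2^7, then tally its weight.
  m = 00 → c = 0000000, weight = 0.
  m = 10 → c = 0111001, weight = 4.
  m = 01 → c = 1110000, weight = 3.
  m = 11 → c = 1001001, weight = 3.
Tally weights:
  weight 0: 1 codewords.
  weight 3: 2 codewords.
  weight 4: 1 codewords.
Minimum distance d = smallest w > 0 with A_w > 0 = 3.
Sanity: Σ A_w = 4 = 2^2 = 4 ✓.


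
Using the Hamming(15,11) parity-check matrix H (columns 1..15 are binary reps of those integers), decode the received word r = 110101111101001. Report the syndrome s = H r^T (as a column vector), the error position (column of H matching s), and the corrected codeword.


s = (1, 1, 1, 0)^T, error position = 14, corrected codeword c = 110101111101011

Compute s = H r^T mod 2 one row at a time:
  s_1 = 1 + 1 + 1 + 0 + 1 + 0 + 0 + 1 = 5 ≡ 1 (mod 2).
  s_2 = 1 + 0 + 1 + 1 + 1 + 0 + 0 + 1 = 5 ≡ 1 (mod 2).
  s_3 = 1 + 0 + 1 + 1 + 1 + 0 + 0 + 1 = 5 ≡ 1 (mod 2).
  s_4 = 1 + 0 + 0 + 1 + 1 + 0 + 0 + 1 = 4 ≡ 0 (mod 2).
s = (1, 1, 1, 0)^T — this equals column 14 of H (binary 1110), so error is at position 14.
Correct: flip bit 14 of r = 110101111101001 to get c = 110101111101011.


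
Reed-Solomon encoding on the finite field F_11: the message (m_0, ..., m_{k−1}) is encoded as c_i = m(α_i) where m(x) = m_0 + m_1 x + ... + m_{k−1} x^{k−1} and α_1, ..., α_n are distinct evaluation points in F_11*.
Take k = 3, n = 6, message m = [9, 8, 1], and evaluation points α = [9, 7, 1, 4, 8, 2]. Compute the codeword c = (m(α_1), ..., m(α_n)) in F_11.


c = [8, 4, 7, 2, 5, 7]

Message polynomial: m(x) = 9 + 8·x + 1·x^2 (mod 11).
For each evaluation point α_i, compute m(α_i) mod 11:
  α_1 = 9: Horner steps 1 → 6 → 8, so m(9) = 8.
  α_2 = 7: Horner steps 1 → 4 → 4, so m(7) = 4.
  α_3 = 1: Horner steps 1 → 9 → 7, so m(1) = 7.
  α_4 = 4: Horner steps 1 → 1 → 2, so m(4) = 2.
  α_5 = 8: Horner steps 1 → 5 → 5, so m(8) = 5.
  α_6 = 2: Horner steps 1 → 10 → 7, so m(2) = 7.
Codeword c = [8, 4, 7, 2, 5, 7] ∈ F_11^6.


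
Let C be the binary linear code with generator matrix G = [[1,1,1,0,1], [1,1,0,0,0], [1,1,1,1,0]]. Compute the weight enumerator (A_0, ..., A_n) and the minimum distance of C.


Weight distribution: A_0 = 1, A_2 = 4, A_4 = 3. Minimum distance d = 2.

Enumerate all 2^3 = 8 messages m ∈ F_2^3.
For each, compute codeword c = mG in F_2^5, then tally its weight.
  m = 000 → c = 00000, weight = 0.
  m = 100 → c = 11101, weight = 4.
  m = 010 → c = 11000, weight = 2.
  m = 110 → c = 00101, weight = 2.
  m = 001 → c = 11110, weight = 4.
  m = 101 → c = 00011, weight = 2.
  m = 011 → c = 00110, weight = 2.
  m = 111 → c = 11011, weight = 4.
Tally weights:
  weight 0: 1 codewords.
  weight 2: 4 codewords.
  weight 4: 3 codewords.
Minimum distance d = smallest w > 0 with A_w > 0 = 2.
Sanity: Σ A_w = 8 = 2^3 = 8 ✓.


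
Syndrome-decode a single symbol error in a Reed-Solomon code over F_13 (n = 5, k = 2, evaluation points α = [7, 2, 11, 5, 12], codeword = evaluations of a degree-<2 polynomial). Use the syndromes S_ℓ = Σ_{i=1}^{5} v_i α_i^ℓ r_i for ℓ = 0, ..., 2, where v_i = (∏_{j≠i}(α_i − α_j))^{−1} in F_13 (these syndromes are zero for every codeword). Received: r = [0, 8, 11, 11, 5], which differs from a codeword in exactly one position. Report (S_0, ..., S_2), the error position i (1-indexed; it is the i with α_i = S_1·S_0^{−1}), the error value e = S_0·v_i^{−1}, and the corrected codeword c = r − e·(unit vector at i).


S = (4, 5, 3), error at position 3, error magnitude e = 7, c = [0, 8, 4, 11, 5].

Step 1: column multipliers v_i = (∏_{j≠i}(α_i − α_j))^{−1} mod 13.
  i = 1 (α = 7): (7−2)(7−11)(7−5)(7−12) = 5·(−4)·2·(−5) = 200 ≡ 5, so v_1 = 5^{−1} = 8 (mod 13).
  i = 2 (α = 2): (2−7)(2−11)(2−5)(2−12) = (−5)·(−9)·(−3)·(−10) = 1350 ≡ 11, so v_2 = 11^{−1} = 6 (mod 13).
  i = 3 (α = 11): (11−7)(11−2)(11−5)(11−12) = 4·9·6·(−1) = −216 ≡ 5, so v_3 = 5^{−1} = 8 (mod 13).
  i = 4 (α = 5): (5−7)(5−2)(5−11)(5−12) = (−2)·3·(−6)·(−7) = −252 ≡ 8, so v_4 = 8^{−1} = 5 (mod 13).
  i = 5 (α = 12): (12−7)(12−2)(12−11)(12−5) = 5·10·1·7 = 350 ≡ 12, so v_5 = 12^{−1} = 12 (mod 13).
  v = [8, 6, 8, 5, 12].
Step 2: syndromes of r = [0, 8, 11, 11, 5] (all sums mod 13).
  S_0 = Σ v_i r_i = 8·0 + 6·8 + 8·11 + 5·11 + 12·5 = 251 ≡ 4.
  S_1 = Σ v_i α_i r_i = 8·7·0 + 6·2·8 + 8·11·11 + 5·5·11 + 12·12·5 = 2059 ≡ 5.
  α_i^2 mod 13 = [10, 4, 4, 12, 1].
  S_2 = Σ v_i α_i^2 r_i = 8·10·0 + 6·4·8 + 8·4·11 + 5·12·11 + 12·1·5 = 1264 ≡ 3.
  S = (4, 5, 3) ≠ 0, so r is not a codeword (an error is present).
Step 3: locate the error. For a single error e at position i, S_ℓ = v_i·e·α_i^ℓ, so α_err = S_1/S_0.
  S_0^{−1} = 4^{−1} = 10 (mod 13), so α_err = 5·10 = 50 ≡ 11 = α_3. Error position i = 3.
  Consistency check: S_2/S_1 = 3·8 = 24 ≡ 11 = α_err ✓ (single-error assumption holds).
Step 4: error magnitude e = S_0/v_3 = S_0·∏_{j≠3}(α_3 − α_j) = 4·5 = 20 ≡ 7 (mod 13).
Step 5: correct position 3: c_3 = r_3 − e = 11 − 7 ≡ 4 (mod 13). Hence c = [0, 8, 4, 11, 5].
  Check: interpolating c through the α_i gives m(x) = 6 + 1·x (degree < 2) with m(α_i) = c_i for every i, so c is indeed a codeword.


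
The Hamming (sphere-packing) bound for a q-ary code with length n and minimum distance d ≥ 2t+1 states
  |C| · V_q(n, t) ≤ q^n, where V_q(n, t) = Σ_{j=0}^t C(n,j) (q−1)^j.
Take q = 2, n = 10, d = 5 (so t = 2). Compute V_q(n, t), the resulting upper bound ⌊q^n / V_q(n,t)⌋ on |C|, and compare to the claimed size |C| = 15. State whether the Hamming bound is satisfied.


V_q(n, t) = 56, q^n = 1024, Hamming bound = 18, |C| = 15 ≤ bound (satisfied).

Step 1: Compute V_q(n, t) = Σ_{j=0}^2 C(n, j) (q−1)^j.
  j = 0: C(10,0)·(1)^0 = 1·1 = 1.
  j = 1: C(10,1)·(1)^1 = 10·1 = 10.
  j = 2: C(10,2)·(1)^2 = 45·1 = 45.
  V_q(n, t) = 1 + 10 + 45 = 56.
Step 2: q^n = 2^10 = 1024.
Step 3: Hamming bound ⌊q^n / V_q(n,t)⌋ = ⌊1024/56⌋ = 18.
Step 4: Compare |C| = 15 to 18: satisfied.
The claimed |C| lies below the Hamming bound.


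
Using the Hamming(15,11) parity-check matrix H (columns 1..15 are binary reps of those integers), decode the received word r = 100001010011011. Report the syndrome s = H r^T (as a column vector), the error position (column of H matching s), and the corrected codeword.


s = (1, 0, 0, 1)^T, error position = 9, corrected codeword c = 100001011011011

Compute s = H r^T mod 2 one row at a time:
  s_1 = 1 + 0 + 0 + 1 + 1 + 0 + 1 + 1 = 5 ≡ 1 (mod 2).
  s_2 = 0 + 0 + 1 + 0 + 1 + 0 + 1 + 1 = 4 ≡ 0 (mod 2).
  s_3 = 0 + 0 + 1 + 0 + 0 + 1 + 1 + 1 = 4 ≡ 0 (mod 2).
  s_4 = 1 + 0 + 0 + 0 + 0 + 1 + 0 + 1 = 3 ≡ 1 (mod 2).
s = (1, 0, 0, 1)^T — this equals column 9 of H (binary 1001), so error is at position 9.
Correct: flip bit 9 of r = 100001010011011 to get c = 100001011011011.


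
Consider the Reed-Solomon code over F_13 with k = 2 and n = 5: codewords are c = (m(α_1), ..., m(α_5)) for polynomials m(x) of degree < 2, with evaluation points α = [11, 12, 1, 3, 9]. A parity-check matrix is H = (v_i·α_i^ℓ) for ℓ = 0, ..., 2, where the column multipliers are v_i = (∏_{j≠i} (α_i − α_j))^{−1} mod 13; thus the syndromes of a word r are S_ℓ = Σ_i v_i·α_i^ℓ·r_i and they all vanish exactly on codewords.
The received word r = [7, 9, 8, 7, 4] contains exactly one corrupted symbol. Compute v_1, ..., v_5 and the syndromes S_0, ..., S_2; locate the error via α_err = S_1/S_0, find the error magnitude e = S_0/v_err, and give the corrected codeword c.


S = (12, 2, 9), error at position 1, error magnitude e = 4, c = [3, 9, 8, 7, 4].

Step 1: column multipliers v_i = (∏_{j≠i}(α_i − α_j))^{−1} mod 13.
  i = 1 (α = 11): (11−12)(11−1)(11−3)(11−9) = (−1)·10·8·2 = −160 ≡ 9, so v_1 = 9^{−1} = 3 (mod 13).
  i = 2 (α = 12): (12−11)(12−1)(12−3)(12−9) = 1·11·9·3 = 297 ≡ 11, so v_2 = 11^{−1} = 6 (mod 13).
  i = 3 (α = 1): (1−11)(1−12)(1−3)(1−9) = (−10)·(−11)·(−2)·(−8) = 1760 ≡ 5, so v_3 = 5^{−1} = 8 (mod 13).
  i = 4 (α = 3): (3−11)(3−12)(3−1)(3−9) = (−8)·(−9)·2·(−6) = −864 ≡ 7, so v_4 = 7^{−1} = 2 (mod 13).
  i = 5 (α = 9): (9−11)(9−12)(9−1)(9−3) = (−2)·(−3)·8·6 = 288 ≡ 2, so v_5 = 2^{−1} = 7 (mod 13).
  v = [3, 6, 8, 2, 7].
Step 2: syndromes of r = [7, 9, 8, 7, 4] (all sums mod 13).
  S_0 = Σ v_i r_i = 3·7 + 6·9 + 8·8 + 2·7 + 7·4 = 181 ≡ 12.
  S_1 = Σ v_i α_i r_i = 3·11·7 + 6·12·9 + 8·1·8 + 2·3·7 + 7·9·4 = 1237 ≡ 2.
  α_i^2 mod 13 = [4, 1, 1, 9, 3].
  S_2 = Σ v_i α_i^2 r_i = 3·4·7 + 6·1·9 + 8·1·8 + 2·9·7 + 7·3·4 = 412 ≡ 9.
  S = (12, 2, 9) ≠ 0, so r is not a codeword (an error is present).
Step 3: locate the error. For a single error e at position i, S_ℓ = v_i·e·α_i^ℓ, so α_err = S_1/S_0.
  S_0^{−1} = 12^{−1} = 12 (mod 13), so α_err = 2·12 = 24 ≡ 11 = α_1. Error position i = 1.
  Consistency check: S_2/S_1 = 9·7 = 63 ≡ 11 = α_err ✓ (single-error assumption holds).
Step 4: error magnitude e = S_0/v_1 = S_0·∏_{j≠1}(α_1 − α_j) = 12·9 = 108 ≡ 4 (mod 13).
Step 5: correct position 1: c_1 = r_1 − e = 7 − 4 ≡ 3 (mod 13). Hence c = [3, 9, 8, 7, 4].
  Check: interpolating c through the α_i gives m(x) = 2 + 6·x (degree < 2) with m(α_i) = c_i for every i, so c is indeed a codeword.


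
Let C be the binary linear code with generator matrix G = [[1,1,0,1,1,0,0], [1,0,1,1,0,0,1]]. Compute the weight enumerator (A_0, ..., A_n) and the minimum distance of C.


Weight distribution: A_0 = 1, A_4 = 3. Minimum distance d = 4.

Enumerate all 2^2 = 4 messages m ∈ F_2^2.
For each, compute codeword c = mG in F_2^7, then tally its weight.
  m = 00 → c = 0000000, weight = 0.
  m = 10 → c = 1101100, weight = 4.
  m = 01 → c = 1011001, weight = 4.
  m = 11 → c = 0110101, weight = 4.
Tally weights:
  weight 0: 1 codewords.
  weight 4: 3 codewords.
Minimum distance d = smallest w > 0 with A_w > 0 = 4.
Sanity: Σ A_w = 4 = 2^2 = 4 ✓.


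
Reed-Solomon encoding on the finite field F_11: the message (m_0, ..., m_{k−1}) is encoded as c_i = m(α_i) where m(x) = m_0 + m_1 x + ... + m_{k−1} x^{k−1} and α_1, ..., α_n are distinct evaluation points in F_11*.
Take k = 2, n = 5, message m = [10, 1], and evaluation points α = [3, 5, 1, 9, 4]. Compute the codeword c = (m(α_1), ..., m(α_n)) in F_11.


c = [2, 4, 0, 8, 3]

Message polynomial: m(x) = 10 + 1·x (mod 11).
For each evaluation point α_i, compute m(α_i) mod 11:
  α_1 = 3: Horner steps 1 → 2, so m(3) = 2.
  α_2 = 5: Horner steps 1 → 4, so m(5) = 4.
  α_3 = 1: Horner steps 1 → 0, so m(1) = 0.
  α_4 = 9: Horner steps 1 → 8, so m(9) = 8.
  α_5 = 4: Horner steps 1 → 3, so m(4) = 3.
Codeword c = [2, 4, 0, 8, 3] ∈ F_11^5.


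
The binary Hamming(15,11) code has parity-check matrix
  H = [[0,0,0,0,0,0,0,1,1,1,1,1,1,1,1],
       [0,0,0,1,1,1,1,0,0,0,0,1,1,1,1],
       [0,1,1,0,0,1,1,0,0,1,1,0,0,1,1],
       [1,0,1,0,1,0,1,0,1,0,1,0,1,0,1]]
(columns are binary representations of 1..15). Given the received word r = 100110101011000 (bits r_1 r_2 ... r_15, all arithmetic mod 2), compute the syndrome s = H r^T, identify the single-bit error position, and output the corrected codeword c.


s = (1, 0, 0, 1)^T, error position = 9, corrected codeword c = 100110100011000

Compute s = H r^T mod 2 one row at a time:
  s_1 = 0 + 1 + 0 + 1 + 1 + 0 + 0 + 0 = 3 ≡ 1 (mod 2).
  s_2 = 1 + 1 + 0 + 1 + 1 + 0 + 0 + 0 = 4 ≡ 0 (mod 2).
  s_3 = 0 + 0 + 0 + 1 + 0 + 1 + 0 + 0 = 2 ≡ 0 (mod 2).
  s_4 = 1 + 0 + 1 + 1 + 1 + 1 + 0 + 0 = 5 ≡ 1 (mod 2).
s = (1, 0, 0, 1)^T — this equals column 9 of H (binary 1001), so error is at position 9.
Correct: flip bit 9 of r = 100110101011000 to get c = 100110100011000.


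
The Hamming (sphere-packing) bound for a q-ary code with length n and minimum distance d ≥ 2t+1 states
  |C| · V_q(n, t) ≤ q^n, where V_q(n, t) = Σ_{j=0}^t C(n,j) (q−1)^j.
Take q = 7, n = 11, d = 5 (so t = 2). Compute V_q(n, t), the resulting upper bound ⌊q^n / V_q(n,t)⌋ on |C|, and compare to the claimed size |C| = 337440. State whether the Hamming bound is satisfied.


V_q(n, t) = 2047, q^n = 1977326743, Hamming bound = 965963, |C| = 337440 ≤ bound (satisfied).

Step 1: Compute V_q(n, t) = Σ_{j=0}^2 C(n, j) (q−1)^j.
  j = 0: C(11,0)·(6)^0 = 1·1 = 1.
  j = 1: C(11,1)·(6)^1 = 11·6 = 66.
  j = 2: C(11,2)·(6)^2 = 55·36 = 1980.
  V_q(n, t) = 1 + 66 + 1980 = 2047.
Step 2: q^n = 7^11 = 1977326743.
Step 3: Hamming bound ⌊q^n / V_q(n,t)⌋ = ⌊1977326743/2047⌋ = 965963.
Step 4: Compare |C| = 337440 to 965963: satisfied.
The claimed |C| lies below the Hamming bound.


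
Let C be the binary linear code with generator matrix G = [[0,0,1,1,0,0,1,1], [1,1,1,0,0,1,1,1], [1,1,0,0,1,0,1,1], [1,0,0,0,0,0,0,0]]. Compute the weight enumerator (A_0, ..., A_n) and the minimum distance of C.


Weight distribution: A_0 = 1, A_1 = 1, A_3 = 2, A_4 = 5, A_5 = 5, A_6 = 2. Minimum distance d = 1.

Enumerate all 2^4 = 16 messages m ∈ F_2^4.
For each, compute codeword c = mG in F_2^8, then tally its weight.
  m = 0000 → c = 00000000, weight = 0.
  m = 1000 → c = 00110011, weight = 4.
  m = 0100 → c = 11100111, weight = 6.
  m = 1100 → c = 11010100, weight = 4.
  m = 0010 → c = 11001011, weight = 5.
  m = 1010 → c = 11111000, weight = 5.
  m = 0110 → c = 00101100, weight = 3.
  m = 1110 → c = 00011111, weight = 5.
  m = 0001 → c = 10000000, weight = 1.
  m = 1001 → c = 10110011, weight = 5.
  m = 0101 → c = 01100111, weight = 5.
  m = 1101 → c = 01010100, weight = 3.
  m = 0011 → c = 01001011, weight = 4.
  m = 1011 → c = 01111000, weight = 4.
  m = 0111 → c = 10101100, weight = 4.
  m = 1111 → c = 10011111, weight = 6.
Tally weights:
  weight 0: 1 codewords.
  weight 1: 1 codewords.
  weight 3: 2 codewords.
  weight 4: 5 codewords.
  weight 5: 5 codewords.
  weight 6: 2 codewords.
Minimum distance d = smallest w > 0 with A_w > 0 = 1.
Sanity: Σ A_w = 16 = 2^4 = 16 ✓.


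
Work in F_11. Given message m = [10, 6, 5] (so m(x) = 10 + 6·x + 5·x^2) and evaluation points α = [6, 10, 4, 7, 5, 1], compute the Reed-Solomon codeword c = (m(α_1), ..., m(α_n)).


c = [6, 9, 4, 0, 0, 10]

Message polynomial: m(x) = 10 + 6·x + 5·x^2 (mod 11).
For each evaluation point α_i, compute m(α_i) mod 11:
  α_1 = 6: Horner steps 5 → 3 → 6, so m(6) = 6.
  α_2 = 10: Horner steps 5 → 1 → 9, so m(10) = 9.
  α_3 = 4: Horner steps 5 → 4 → 4, so m(4) = 4.
  α_4 = 7: Horner steps 5 → 8 → 0, so m(7) = 0.
  α_5 = 5: Horner steps 5 → 9 → 0, so m(5) = 0.
  α_6 = 1: Horner steps 5 → 0 → 10, so m(1) = 10.
Codeword c = [6, 9, 4, 0, 0, 10] ∈ F_11^6.


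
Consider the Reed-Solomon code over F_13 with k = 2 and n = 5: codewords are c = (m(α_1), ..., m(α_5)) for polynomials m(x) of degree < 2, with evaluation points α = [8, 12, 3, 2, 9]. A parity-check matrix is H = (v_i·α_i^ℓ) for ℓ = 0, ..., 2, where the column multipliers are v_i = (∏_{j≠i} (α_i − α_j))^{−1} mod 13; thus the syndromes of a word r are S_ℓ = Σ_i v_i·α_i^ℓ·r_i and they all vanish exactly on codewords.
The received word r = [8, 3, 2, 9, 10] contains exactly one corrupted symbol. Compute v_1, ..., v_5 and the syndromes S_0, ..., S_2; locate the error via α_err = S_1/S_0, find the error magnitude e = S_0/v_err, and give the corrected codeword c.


S = (10, 4, 12), error at position 3, error magnitude e = 4, c = [8, 3, 11, 9, 10].

Step 1: column multipliers v_i = (∏_{j≠i}(α_i − α_j))^{−1} mod 13.
  i = 1 (α = 8): (8−12)(8−3)(8−2)(8−9) = (−4)·5·6·(−1) = 120 ≡ 3, so v_1 = 3^{−1} = 9 (mod 13).
  i = 2 (α = 12): (12−8)(12−3)(12−2)(12−9) = 4·9·10·3 = 1080 ≡ 1, so v_2 = 1^{−1} = 1 (mod 13).
  i = 3 (α = 3): (3−8)(3−12)(3−2)(3−9) = (−5)·(−9)·1·(−6) = −270 ≡ 3, so v_3 = 3^{−1} = 9 (mod 13).
  i = 4 (α = 2): (2−8)(2−12)(2−3)(2−9) = (−6)·(−10)·(−1)·(−7) = 420 ≡ 4, so v_4 = 4^{−1} = 10 (mod 13).
  i = 5 (α = 9): (9−8)(9−12)(9−3)(9−2) = 1·(−3)·6·7 = −126 ≡ 4, so v_5 = 4^{−1} = 10 (mod 13).
  v = [9, 1, 9, 10, 10].
Step 2: syndromes of r = [8, 3, 2, 9, 10] (all sums mod 13).
  S_0 = Σ v_i r_i = 9·8 + 1·3 + 9·2 + 10·9 + 10·10 = 283 ≡ 10.
  S_1 = Σ v_i α_i r_i = 9·8·8 + 1·12·3 + 9·3·2 + 10·2·9 + 10·9·10 = 1746 ≡ 4.
  α_i^2 mod 13 = [12, 1, 9, 4, 3].
  S_2 = Σ v_i α_i^2 r_i = 9·12·8 + 1·1·3 + 9·9·2 + 10·4·9 + 10·3·10 = 1689 ≡ 12.
  S = (10, 4, 12) ≠ 0, so r is not a codeword (an error is present).
Step 3: locate the error. For a single error e at position i, S_ℓ = v_i·e·α_i^ℓ, so α_err = S_1/S_0.
  S_0^{−1} = 10^{−1} = 4 (mod 13), so α_err = 4·4 = 16 ≡ 3 = α_3. Error position i = 3.
  Consistency check: S_2/S_1 = 12·10 = 120 ≡ 3 = α_err ✓ (single-error assumption holds).
Step 4: error magnitude e = S_0/v_3 = S_0·∏_{j≠3}(α_3 − α_j) = 10·3 = 30 ≡ 4 (mod 13).
Step 5: correct position 3: c_3 = r_3 − e = 2 − 4 ≡ 11 (mod 13). Hence c = [8, 3, 11, 9, 10].
  Check: interpolating c through the α_i gives m(x) = 5 + 2·x (degree < 2) with m(α_i) = c_i for every i, so c is indeed a codeword.


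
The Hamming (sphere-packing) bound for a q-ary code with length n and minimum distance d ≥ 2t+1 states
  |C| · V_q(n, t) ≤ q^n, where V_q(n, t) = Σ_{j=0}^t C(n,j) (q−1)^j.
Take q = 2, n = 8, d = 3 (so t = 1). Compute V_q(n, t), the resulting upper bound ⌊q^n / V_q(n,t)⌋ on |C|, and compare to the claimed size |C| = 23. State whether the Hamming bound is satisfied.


V_q(n, t) = 9, q^n = 256, Hamming bound = 28, |C| = 23 ≤ bound (satisfied).

Step 1: Compute V_q(n, t) = Σ_{j=0}^1 C(n, j) (q−1)^j.
  j = 0: C(8,0)·(1)^0 = 1·1 = 1.
  j = 1: C(8,1)·(1)^1 = 8·1 = 8.
  V_q(n, t) = 1 + 8 = 9.
Step 2: q^n = 2^8 = 256.
Step 3: Hamming bound ⌊q^n / V_q(n,t)⌋ = ⌊256/9⌋ = 28.
Step 4: Compare |C| = 23 to 28: satisfied.
The claimed |C| lies below the Hamming bound.


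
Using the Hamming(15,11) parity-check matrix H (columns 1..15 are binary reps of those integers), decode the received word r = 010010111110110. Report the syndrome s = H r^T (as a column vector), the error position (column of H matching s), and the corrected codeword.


s = (0, 0, 1, 1)^T, error position = 3, corrected codeword c = 011010111110110

Compute s = H r^T mod 2 one row at a time:
  s_1 = 1 + 1 + 1 + 1 + 0 + 1 + 1 + 0 = 6 ≡ 0 (mod 2).
  s_2 = 0 + 1 + 0 + 1 + 0 + 1 + 1 + 0 = 4 ≡ 0 (mod 2).
  s_3 = 1 + 0 + 0 + 1 + 1 + 1 + 1 + 0 = 5 ≡ 1 (mod 2).
  s_4 = 0 + 0 + 1 + 1 + 1 + 1 + 1 + 0 = 5 ≡ 1 (mod 2).
s = (0, 0, 1, 1)^T — this equals column 3 of H (binary 0011), so error is at position 3.
Correct: flip bit 3 of r = 010010111110110 to get c = 011010111110110.


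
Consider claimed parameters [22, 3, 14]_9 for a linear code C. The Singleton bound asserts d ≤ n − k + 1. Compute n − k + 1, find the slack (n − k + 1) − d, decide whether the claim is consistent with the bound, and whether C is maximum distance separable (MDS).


Singleton RHS = n − k + 1 = 20, slack = 6, bound satisfied, not MDS.

Singleton bound: d ≤ n − k + 1.
Here n = 22, k = 3, so n − k + 1 = 20.
Given d = 14, check d ≤ 20: YES.
Slack = (n − k + 1) − d = 6.
The code is NOT MDS (slack = 6 > 0).
Description: the claimed parameters are [22, 3, 14]_9; such a code would be non-MDS.


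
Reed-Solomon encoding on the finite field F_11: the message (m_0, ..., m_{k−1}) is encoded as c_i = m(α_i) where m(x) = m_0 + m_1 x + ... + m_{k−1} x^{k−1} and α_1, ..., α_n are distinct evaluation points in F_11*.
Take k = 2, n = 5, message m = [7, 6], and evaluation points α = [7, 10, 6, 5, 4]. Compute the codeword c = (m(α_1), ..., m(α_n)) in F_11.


c = [5, 1, 10, 4, 9]

Message polynomial: m(x) = 7 + 6·x (mod 11).
For each evaluation point α_i, compute m(α_i) mod 11:
  α_1 = 7: Horner steps 6 → 5, so m(7) = 5.
  α_2 = 10: Horner steps 6 → 1, so m(10) = 1.
  α_3 = 6: Horner steps 6 → 10, so m(6) = 10.
  α_4 = 5: Horner steps 6 → 4, so m(5) = 4.
  α_5 = 4: Horner steps 6 → 9, so m(4) = 9.
Codeword c = [5, 1, 10, 4, 9] ∈ F_11^5.


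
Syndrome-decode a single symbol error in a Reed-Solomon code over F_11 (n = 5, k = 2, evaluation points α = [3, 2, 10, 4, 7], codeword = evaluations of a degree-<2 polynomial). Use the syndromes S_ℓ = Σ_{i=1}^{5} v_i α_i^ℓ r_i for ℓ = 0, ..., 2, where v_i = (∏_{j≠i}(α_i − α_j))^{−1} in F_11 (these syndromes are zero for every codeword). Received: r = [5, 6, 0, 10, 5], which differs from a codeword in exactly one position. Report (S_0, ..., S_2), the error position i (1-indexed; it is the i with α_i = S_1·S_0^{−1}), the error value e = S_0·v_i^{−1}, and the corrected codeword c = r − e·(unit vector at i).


S = (6, 7, 10), error at position 1, error magnitude e = 8, c = [8, 6, 0, 10, 5].

Step 1: column multipliers v_i = (∏_{j≠i}(α_i − α_j))^{−1} mod 11.
  i = 1 (α = 3): (3−2)(3−10)(3−4)(3−7) = 1·(−7)·(−1)·(−4) = −28 ≡ 5, so v_1 = 5^{−1} = 9 (mod 11).
  i = 2 (α = 2): (2−3)(2−10)(2−4)(2−7) = (−1)·(−8)·(−2)·(−5) = 80 ≡ 3, so v_2 = 3^{−1} = 4 (mod 11).
  i = 3 (α = 10): (10−3)(10−2)(10−4)(10−7) = 7·8·6·3 = 1008 ≡ 7, so v_3 = 7^{−1} = 8 (mod 11).
  i = 4 (α = 4): (4−3)(4−2)(4−10)(4−7) = 1·2·(−6)·(−3) = 36 ≡ 3, so v_4 = 3^{−1} = 4 (mod 11).
  i = 5 (α = 7): (7−3)(7−2)(7−10)(7−4) = 4·5·(−3)·3 = −180 ≡ 7, so v_5 = 7^{−1} = 8 (mod 11).
  v = [9, 4, 8, 4, 8].
Step 2: syndromes of r = [5, 6, 0, 10, 5] (all sums mod 11).
  S_0 = Σ v_i r_i = 9·5 + 4·6 + 8·0 + 4·10 + 8·5 = 149 ≡ 6.
  S_1 = Σ v_i α_i r_i = 9·3·5 + 4·2·6 + 8·10·0 + 4·4·10 + 8·7·5 = 623 ≡ 7.
  α_i^2 mod 11 = [9, 4, 1, 5, 5].
  S_2 = Σ v_i α_i^2 r_i = 9·9·5 + 4·4·6 + 8·1·0 + 4·5·10 + 8·5·5 = 901 ≡ 10.
  S = (6, 7, 10) ≠ 0, so r is not a codeword (an error is present).
Step 3: locate the error. For a single error e at position i, S_ℓ = v_i·e·α_i^ℓ, so α_err = S_1/S_0.
  S_0^{−1} = 6^{−1} = 2 (mod 11), so α_err = 7·2 = 14 ≡ 3 = α_1. Error position i = 1.
  Consistency check: S_2/S_1 = 10·8 = 80 ≡ 3 = α_err ✓ (single-error assumption holds).
Step 4: error magnitude e = S_0/v_1 = S_0·∏_{j≠1}(α_1 − α_j) = 6·5 = 30 ≡ 8 (mod 11).
Step 5: correct position 1: c_1 = r_1 − e = 5 − 8 ≡ 8 (mod 11). Hence c = [8, 6, 0, 10, 5].
  Check: interpolating c through the α_i gives m(x) = 2 + 2·x (degree < 2) with m(α_i) = c_i for every i, so c is indeed a codeword.


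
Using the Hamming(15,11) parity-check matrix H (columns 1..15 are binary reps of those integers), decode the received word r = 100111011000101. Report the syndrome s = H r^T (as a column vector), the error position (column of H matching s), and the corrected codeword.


s = (0, 1, 0, 1)^T, error position = 5, corrected codeword c = 100101011000101

Compute s = H r^T mod 2 one row at a time:
  s_1 = 1 + 1 + 0 + 0 + 0 + 1 + 0 + 1 = 4 ≡ 0 (mod 2).
  s_2 = 1 + 1 + 1 + 0 + 0 + 1 + 0 + 1 = 5 ≡ 1 (mod 2).
  s_3 = 0 + 0 + 1 + 0 + 0 + 0 + 0 + 1 = 2 ≡ 0 (mod 2).
  s_4 = 1 + 0 + 1 + 0 + 1 + 0 + 1 + 1 = 5 ≡ 1 (mod 2).
s = (0, 1, 0, 1)^T — this equals column 5 of H (binary 0101), so error is at position 5.
Correct: flip bit 5 of r = 100111011000101 to get c = 100101011000101.


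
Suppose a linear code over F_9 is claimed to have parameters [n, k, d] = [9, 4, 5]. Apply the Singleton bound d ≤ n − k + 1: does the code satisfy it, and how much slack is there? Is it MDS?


Singleton RHS = n − k + 1 = 6, slack = 1, bound satisfied, not MDS.

Singleton bound: d ≤ n − k + 1.
Here n = 9, k = 4, so n − k + 1 = 6.
Given d = 5, check d ≤ 6: YES.
Slack = (n − k + 1) − d = 1.
The code is NOT MDS (slack = 1 > 0).
Description: the claimed parameters are [9, 4, 5]_9; such a code would be non-MDS.


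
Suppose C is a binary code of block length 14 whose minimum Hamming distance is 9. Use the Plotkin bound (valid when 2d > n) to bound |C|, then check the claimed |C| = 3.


Plotkin bound M ≤ 4; given |C| = 3 ≤ bound (satisfied).

Check applicability: 2d = 18, n = 14.
2d − n = 4 > 0, so Plotkin applies.
Compute d/(2d−n) = 9/4 ≈ 2.2500.
⌊d/(2d−n)⌋ = 2.
Plotkin bound: M ≤ 2·2 = 4.
Given |C| = 3, check: satisfied.
This |C| is below the Plotkin bound.


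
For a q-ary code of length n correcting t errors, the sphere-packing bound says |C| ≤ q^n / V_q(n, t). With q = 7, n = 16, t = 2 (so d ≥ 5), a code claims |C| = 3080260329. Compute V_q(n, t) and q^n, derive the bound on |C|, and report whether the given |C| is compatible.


V_q(n, t) = 4417, q^n = 33232930569601, Hamming bound = 7523869270, |C| = 3080260329 ≤ bound (satisfied).

Step 1: Compute V_q(n, t) = Σ_{j=0}^2 C(n, j) (q−1)^j.
  j = 0: C(16,0)·(6)^0 = 1·1 = 1.
  j = 1: C(16,1)·(6)^1 = 16·6 = 96.
  j = 2: C(16,2)·(6)^2 = 120·36 = 4320.
  V_q(n, t) = 1 + 96 + 4320 = 4417.
Step 2: q^n = 7^16 = 33232930569601.
Step 3: Hamming bound ⌊q^n / V_q(n,t)⌋ = ⌊33232930569601/4417⌋ = 7523869270.
Step 4: Compare |C| = 3080260329 to 7523869270: satisfied.
The claimed |C| lies below the Hamming bound.
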